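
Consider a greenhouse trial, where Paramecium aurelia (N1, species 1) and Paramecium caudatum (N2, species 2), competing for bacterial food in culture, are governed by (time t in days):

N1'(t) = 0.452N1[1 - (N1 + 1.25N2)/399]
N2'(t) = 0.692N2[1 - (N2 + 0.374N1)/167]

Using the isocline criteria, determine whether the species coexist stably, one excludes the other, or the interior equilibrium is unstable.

Compare the nullcline intercepts: K1/α12 = 399/1.25 = 319 > K2 = 167; K2/α21 = 167/0.374 = 447 > K1 = 399.
Since both inequalities hold, each species can invade when rare, so the interior equilibrium is stable.

stable coexistence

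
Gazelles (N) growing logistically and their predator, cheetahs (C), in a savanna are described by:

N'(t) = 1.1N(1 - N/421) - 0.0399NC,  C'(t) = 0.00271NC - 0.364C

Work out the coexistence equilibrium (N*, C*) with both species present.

From dC/dt = 0 with C > 0: 0.00271N* = 0.364, so N* = 134.
Substitute into dN/dt = 0: 1.1(1 - 134/421) = 0.0399C*.
The bracket is 0.681, giving C* = 0.749/0.0399 = 18.8.

N* ≈ 134, C* ≈ 18.8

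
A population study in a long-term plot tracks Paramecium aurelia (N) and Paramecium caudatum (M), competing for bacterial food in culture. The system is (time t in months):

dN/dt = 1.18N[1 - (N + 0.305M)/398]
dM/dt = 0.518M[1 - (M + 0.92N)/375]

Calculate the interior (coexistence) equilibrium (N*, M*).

N* ≈ 394, M* ≈ 12.3

Setting both brackets to zero gives the nullclines N + 0.305M = 398 and 0.92N + M = 375.
Substituting M = 375 - 0.92N into the first: N(1 - 0.305·0.92) = 398 - 0.305·375.
So N* = 284/0.719 = 394, and then M* = 375 - 0.92·394 = 12.3.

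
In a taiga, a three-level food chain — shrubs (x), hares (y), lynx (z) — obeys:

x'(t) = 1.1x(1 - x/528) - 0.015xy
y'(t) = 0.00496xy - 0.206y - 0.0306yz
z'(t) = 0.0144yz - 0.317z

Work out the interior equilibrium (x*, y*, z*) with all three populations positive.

x* ≈ 370, y* ≈ 22, z* ≈ 53.2

From dz/dt = 0: 0.0144y* = 0.317, so y* = 22.
From dx/dt = 0: 1.1(1 - x*/528) = 0.015·22, giving x* = 528·(1 - 0.3) = 370.
From dy/dt = 0: 0.00496·370 - 0.206 = 0.0306z*, so z* = 1.63/0.0306 = 53.2.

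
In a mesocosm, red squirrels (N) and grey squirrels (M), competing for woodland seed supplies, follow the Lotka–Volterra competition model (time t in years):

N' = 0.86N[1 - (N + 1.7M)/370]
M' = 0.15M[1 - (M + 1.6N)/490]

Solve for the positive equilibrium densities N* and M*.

N* ≈ 269, M* ≈ 59.3

Setting both brackets to zero gives the nullclines N + 1.7M = 370 and 1.6N + M = 490.
Substituting M = 490 - 1.6N into the first: N(1 - 1.7·1.6) = 370 - 1.7·490.
So N* = -463/-1.72 = 269, and then M* = 490 - 1.6·269 = 59.3.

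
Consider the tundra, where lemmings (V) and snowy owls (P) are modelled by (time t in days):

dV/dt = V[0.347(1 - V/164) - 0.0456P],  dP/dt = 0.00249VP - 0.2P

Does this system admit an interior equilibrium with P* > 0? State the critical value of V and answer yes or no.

Threshold V = 80.3; K > 80.3, so yes, the predator persists.

The predator equation gives dP/dt > 0 only when V > 0.2/0.00249 = 80.3.
Without the predator, V → K = 164. Since 164 > 80.3, the predator can invade and persist.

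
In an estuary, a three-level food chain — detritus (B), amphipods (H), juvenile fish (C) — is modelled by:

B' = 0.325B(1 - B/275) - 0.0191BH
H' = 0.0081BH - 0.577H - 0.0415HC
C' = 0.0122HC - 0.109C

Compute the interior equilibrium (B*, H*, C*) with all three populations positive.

B* ≈ 131, H* ≈ 8.93, C* ≈ 11.6

From dC/dt = 0: 0.0122H* = 0.109, so H* = 8.93.
From dB/dt = 0: 0.325(1 - B*/275) = 0.0191·8.93, giving B* = 275·(1 - 0.525) = 131.
From dH/dt = 0: 0.0081·131 - 0.577 = 0.0415C*, so C* = 0.481/0.0415 = 11.6.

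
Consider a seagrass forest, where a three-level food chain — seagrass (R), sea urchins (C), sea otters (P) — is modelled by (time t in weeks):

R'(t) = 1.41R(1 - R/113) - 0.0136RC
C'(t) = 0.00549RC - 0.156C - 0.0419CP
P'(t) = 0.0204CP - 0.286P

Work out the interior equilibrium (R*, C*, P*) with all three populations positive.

From dP/dt = 0: 0.0204C* = 0.286, so C* = 14.
From dR/dt = 0: 1.41(1 - R*/113) = 0.0136·14, giving R* = 113·(1 - 0.135) = 97.7.
From dC/dt = 0: 0.00549·97.7 - 0.156 = 0.0419P*, so P* = 0.38/0.0419 = 9.08.

R* ≈ 97.7, C* ≈ 14, P* ≈ 9.08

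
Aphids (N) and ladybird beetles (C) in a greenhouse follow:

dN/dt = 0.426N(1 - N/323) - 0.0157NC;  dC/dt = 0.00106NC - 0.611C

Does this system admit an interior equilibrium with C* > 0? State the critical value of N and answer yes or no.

Threshold N = 576; K < 576, so no, the predator goes extinct.

The predator equation gives dC/dt > 0 only when N > 0.611/0.00106 = 576.
Without the predator, N → K = 323. Since 323 < 576, the predator cannot invade.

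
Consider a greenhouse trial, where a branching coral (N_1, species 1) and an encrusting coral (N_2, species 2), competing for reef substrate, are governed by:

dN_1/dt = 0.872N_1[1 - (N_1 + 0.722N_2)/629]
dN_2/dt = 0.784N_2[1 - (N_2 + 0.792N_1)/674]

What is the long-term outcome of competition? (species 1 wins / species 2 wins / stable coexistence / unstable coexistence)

Compare the nullcline intercepts: K1/α12 = 629/0.722 = 871 > K2 = 674; K2/α21 = 674/0.792 = 851 > K1 = 629.
Since both inequalities hold, each species can invade when rare, so the interior equilibrium is stable.

stable coexistence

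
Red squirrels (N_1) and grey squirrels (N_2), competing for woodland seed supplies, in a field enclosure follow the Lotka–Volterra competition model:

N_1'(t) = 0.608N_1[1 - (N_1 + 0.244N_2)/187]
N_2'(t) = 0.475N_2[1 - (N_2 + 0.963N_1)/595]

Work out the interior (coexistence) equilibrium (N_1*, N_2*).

N_1* ≈ 54.7, N_2* ≈ 542

Setting both brackets to zero gives the nullclines N_1 + 0.244N_2 = 187 and 0.963N_1 + N_2 = 595.
Substituting N_2 = 595 - 0.963N_1 into the first: N_1(1 - 0.244·0.963) = 187 - 0.244·595.
So N_1* = 41.8/0.765 = 54.7, and then N_2* = 595 - 0.963·54.7 = 542.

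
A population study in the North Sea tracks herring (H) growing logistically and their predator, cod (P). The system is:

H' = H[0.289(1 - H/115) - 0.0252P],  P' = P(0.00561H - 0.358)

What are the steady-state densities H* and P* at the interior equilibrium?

H* ≈ 63.8, P* ≈ 5.1

From dP/dt = 0 with P > 0: 0.00561H* = 0.358, so H* = 63.8.
Substitute into dH/dt = 0: 0.289(1 - 63.8/115) = 0.0252P*.
The bracket is 0.445, giving P* = 0.129/0.0252 = 5.1.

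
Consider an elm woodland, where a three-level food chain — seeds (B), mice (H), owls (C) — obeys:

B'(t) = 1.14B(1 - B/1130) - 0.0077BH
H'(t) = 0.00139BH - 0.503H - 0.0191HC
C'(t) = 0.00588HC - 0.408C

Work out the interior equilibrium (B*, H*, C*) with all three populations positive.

From dC/dt = 0: 0.00588H* = 0.408, so H* = 69.4.
From dB/dt = 0: 1.14(1 - B*/1130) = 0.0077·69.4, giving B* = 1130·(1 - 0.469) = 600.
From dH/dt = 0: 0.00139·600 - 0.503 = 0.0191C*, so C* = 0.332/0.0191 = 17.4.

B* ≈ 600, H* ≈ 69.4, C* ≈ 17.4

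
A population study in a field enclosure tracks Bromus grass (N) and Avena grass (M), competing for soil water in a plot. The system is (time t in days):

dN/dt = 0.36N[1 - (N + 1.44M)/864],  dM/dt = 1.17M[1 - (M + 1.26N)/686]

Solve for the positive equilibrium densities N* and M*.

Setting both brackets to zero gives the nullclines N + 1.44M = 864 and 1.26N + M = 686.
Substituting M = 686 - 1.26N into the first: N(1 - 1.44·1.26) = 864 - 1.44·686.
So N* = -124/-0.814 = 152, and then M* = 686 - 1.26·152 = 494.

N* ≈ 152, M* ≈ 494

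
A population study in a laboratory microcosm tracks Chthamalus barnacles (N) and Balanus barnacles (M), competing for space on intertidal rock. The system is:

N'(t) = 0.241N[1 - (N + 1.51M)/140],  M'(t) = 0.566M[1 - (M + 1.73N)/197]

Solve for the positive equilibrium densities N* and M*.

N* ≈ 97.7, M* ≈ 28

Setting both brackets to zero gives the nullclines N + 1.51M = 140 and 1.73N + M = 197.
Substituting M = 197 - 1.73N into the first: N(1 - 1.51·1.73) = 140 - 1.51·197.
So N* = -157/-1.61 = 97.7, and then M* = 197 - 1.73·97.7 = 28.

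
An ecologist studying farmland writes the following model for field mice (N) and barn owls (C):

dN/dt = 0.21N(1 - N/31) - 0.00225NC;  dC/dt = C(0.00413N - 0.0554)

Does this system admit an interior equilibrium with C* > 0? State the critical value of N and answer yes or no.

The predator equation gives dC/dt > 0 only when N > 0.0554/0.00413 = 13.4.
Without the predator, N → K = 31. Since 31 > 13.4, the predator can invade and persist.

Threshold N = 13.4; K > 13.4, so yes, the predator persists.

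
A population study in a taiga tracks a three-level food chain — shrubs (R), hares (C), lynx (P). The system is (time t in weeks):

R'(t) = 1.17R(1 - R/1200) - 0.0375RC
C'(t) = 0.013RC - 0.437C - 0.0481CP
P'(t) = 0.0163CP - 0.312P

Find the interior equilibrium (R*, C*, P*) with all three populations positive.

R* ≈ 464, C* ≈ 19.1, P* ≈ 116

From dP/dt = 0: 0.0163C* = 0.312, so C* = 19.1.
From dR/dt = 0: 1.17(1 - R*/1200) = 0.0375·19.1, giving R* = 1200·(1 - 0.613) = 464.
From dC/dt = 0: 0.013·464 - 0.437 = 0.0481P*, so P* = 5.59/0.0481 = 116.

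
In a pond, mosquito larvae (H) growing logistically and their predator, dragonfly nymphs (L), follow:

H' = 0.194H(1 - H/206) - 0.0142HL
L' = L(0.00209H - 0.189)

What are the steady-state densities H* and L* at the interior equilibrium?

H* ≈ 90.4, L* ≈ 7.66

From dL/dt = 0 with L > 0: 0.00209H* = 0.189, so H* = 90.4.
Substitute into dH/dt = 0: 0.194(1 - 90.4/206) = 0.0142L*.
The bracket is 0.561, giving L* = 0.109/0.0142 = 7.66.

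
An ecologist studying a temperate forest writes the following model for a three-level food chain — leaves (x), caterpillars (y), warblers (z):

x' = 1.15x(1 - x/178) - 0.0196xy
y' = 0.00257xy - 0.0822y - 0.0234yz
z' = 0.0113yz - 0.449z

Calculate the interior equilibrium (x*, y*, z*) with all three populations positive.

x* ≈ 57.5, y* ≈ 39.7, z* ≈ 2.8

From dz/dt = 0: 0.0113y* = 0.449, so y* = 39.7.
From dx/dt = 0: 1.15(1 - x*/178) = 0.0196·39.7, giving x* = 178·(1 - 0.677) = 57.5.
From dy/dt = 0: 0.00257·57.5 - 0.0822 = 0.0234z*, so z* = 0.0655/0.0234 = 2.8.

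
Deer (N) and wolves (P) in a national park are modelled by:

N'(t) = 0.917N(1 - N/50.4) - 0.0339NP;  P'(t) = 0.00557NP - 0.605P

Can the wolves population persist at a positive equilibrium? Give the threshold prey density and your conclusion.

Threshold N = 109; K < 109, so no, the predator goes extinct.

The predator equation gives dP/dt > 0 only when N > 0.605/0.00557 = 109.
Without the predator, N → K = 50.4. Since 50.4 < 109, the predator cannot invade.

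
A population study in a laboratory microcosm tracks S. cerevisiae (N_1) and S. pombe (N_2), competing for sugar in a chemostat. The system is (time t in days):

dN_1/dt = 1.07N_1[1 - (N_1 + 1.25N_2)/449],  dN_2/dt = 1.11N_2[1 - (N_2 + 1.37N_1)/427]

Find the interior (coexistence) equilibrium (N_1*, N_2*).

N_1* ≈ 119, N_2* ≈ 264

Setting both brackets to zero gives the nullclines N_1 + 1.25N_2 = 449 and 1.37N_1 + N_2 = 427.
Substituting N_2 = 427 - 1.37N_1 into the first: N_1(1 - 1.25·1.37) = 449 - 1.25·427.
So N_1* = -84.8/-0.713 = 119, and then N_2* = 427 - 1.37·119 = 264.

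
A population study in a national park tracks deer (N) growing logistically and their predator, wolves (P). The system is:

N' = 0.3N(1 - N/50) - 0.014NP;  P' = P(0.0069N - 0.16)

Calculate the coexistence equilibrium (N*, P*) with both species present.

N* ≈ 23.2, P* ≈ 11.5

From dP/dt = 0 with P > 0: 0.0069N* = 0.16, so N* = 23.2.
Substitute into dN/dt = 0: 0.3(1 - 23.2/50) = 0.014P*.
The bracket is 0.536, giving P* = 0.161/0.014 = 11.5.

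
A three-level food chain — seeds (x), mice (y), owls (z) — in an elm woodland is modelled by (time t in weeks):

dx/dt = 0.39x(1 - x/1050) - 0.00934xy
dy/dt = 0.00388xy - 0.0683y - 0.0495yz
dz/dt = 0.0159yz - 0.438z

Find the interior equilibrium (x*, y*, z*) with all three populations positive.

From dz/dt = 0: 0.0159y* = 0.438, so y* = 27.5.
From dx/dt = 0: 0.39(1 - x*/1050) = 0.00934·27.5, giving x* = 1050·(1 - 0.66) = 357.
From dy/dt = 0: 0.00388·357 - 0.0683 = 0.0495z*, so z* = 1.32/0.0495 = 26.6.

x* ≈ 357, y* ≈ 27.5, z* ≈ 26.6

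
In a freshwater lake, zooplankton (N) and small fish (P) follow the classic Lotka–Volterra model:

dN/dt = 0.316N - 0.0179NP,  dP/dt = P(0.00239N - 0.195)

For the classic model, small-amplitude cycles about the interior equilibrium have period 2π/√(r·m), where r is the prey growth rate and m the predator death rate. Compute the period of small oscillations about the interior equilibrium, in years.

T ≈ 25.3 years

Here r = 0.316 and m = 0.195, so r·m = 0.0616.
ω = √0.0616 = 0.248 per year, hence T = 2π/ω ≈ 25.3 years.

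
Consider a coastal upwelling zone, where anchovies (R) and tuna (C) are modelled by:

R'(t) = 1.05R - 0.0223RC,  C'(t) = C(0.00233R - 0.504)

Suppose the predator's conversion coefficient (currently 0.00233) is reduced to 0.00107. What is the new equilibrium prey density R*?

At the interior fixed point, setting dC/dt = 0 with C > 0 fixes R* = (predator death rate)/(RC coefficient) — independent of the other coefficients.
With the change, R* = 0.504/0.00107 = 471; it rises from 216.

R* ≈ 471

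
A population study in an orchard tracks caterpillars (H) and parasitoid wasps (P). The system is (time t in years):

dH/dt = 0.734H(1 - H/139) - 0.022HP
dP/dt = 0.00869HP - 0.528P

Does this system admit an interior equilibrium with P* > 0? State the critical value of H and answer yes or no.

Threshold H = 60.8; K > 60.8, so yes, the predator persists.

The predator equation gives dP/dt > 0 only when H > 0.528/0.00869 = 60.8.
Without the predator, H → K = 139. Since 139 > 60.8, the predator can invade and persist.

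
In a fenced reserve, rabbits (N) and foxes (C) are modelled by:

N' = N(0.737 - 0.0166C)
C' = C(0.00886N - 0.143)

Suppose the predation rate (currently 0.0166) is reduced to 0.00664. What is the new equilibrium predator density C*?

At the interior fixed point, setting dN/dt = 0 with N > 0 fixes C* = (prey growth rate)/(NC coefficient) — independent of the other coefficients.
With the change, C* = 0.737/0.00664 = 111; it rises from 44.4.

C* ≈ 111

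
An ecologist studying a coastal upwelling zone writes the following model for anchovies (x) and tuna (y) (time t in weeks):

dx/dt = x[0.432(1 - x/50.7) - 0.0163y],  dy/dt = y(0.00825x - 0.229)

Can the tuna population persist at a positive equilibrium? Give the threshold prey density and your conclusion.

Threshold x = 27.8; K > 27.8, so yes, the predator persists.

The predator equation gives dy/dt > 0 only when x > 0.229/0.00825 = 27.8.
Without the predator, x → K = 50.7. Since 50.7 > 27.8, the predator can invade and persist.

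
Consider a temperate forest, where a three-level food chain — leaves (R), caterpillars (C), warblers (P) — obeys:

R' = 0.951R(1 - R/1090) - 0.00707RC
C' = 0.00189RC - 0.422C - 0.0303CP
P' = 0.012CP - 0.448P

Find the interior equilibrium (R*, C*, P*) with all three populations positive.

R* ≈ 787, C* ≈ 37.3, P* ≈ 35.2

From dP/dt = 0: 0.012C* = 0.448, so C* = 37.3.
From dR/dt = 0: 0.951(1 - R*/1090) = 0.00707·37.3, giving R* = 1090·(1 - 0.278) = 787.
From dC/dt = 0: 0.00189·787 - 0.422 = 0.0303P*, so P* = 1.07/0.0303 = 35.2.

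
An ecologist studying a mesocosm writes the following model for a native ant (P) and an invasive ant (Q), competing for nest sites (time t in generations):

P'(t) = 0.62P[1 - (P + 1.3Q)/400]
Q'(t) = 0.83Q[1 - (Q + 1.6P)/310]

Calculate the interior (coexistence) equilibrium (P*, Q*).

Setting both brackets to zero gives the nullclines P + 1.3Q = 400 and 1.6P + Q = 310.
Substituting Q = 310 - 1.6P into the first: P(1 - 1.3·1.6) = 400 - 1.3·310.
So P* = -3/-1.08 = 2.78, and then Q* = 310 - 1.6·2.78 = 306.

P* ≈ 2.78, Q* ≈ 306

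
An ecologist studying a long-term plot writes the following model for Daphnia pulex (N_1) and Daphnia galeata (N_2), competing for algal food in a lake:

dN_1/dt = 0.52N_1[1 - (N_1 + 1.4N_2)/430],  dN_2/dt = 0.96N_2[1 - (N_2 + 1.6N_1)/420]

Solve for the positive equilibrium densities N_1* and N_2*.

N_1* ≈ 127, N_2* ≈ 216

Setting both brackets to zero gives the nullclines N_1 + 1.4N_2 = 430 and 1.6N_1 + N_2 = 420.
Substituting N_2 = 420 - 1.6N_1 into the first: N_1(1 - 1.4·1.6) = 430 - 1.4·420.
So N_1* = -158/-1.24 = 127, and then N_2* = 420 - 1.6·127 = 216.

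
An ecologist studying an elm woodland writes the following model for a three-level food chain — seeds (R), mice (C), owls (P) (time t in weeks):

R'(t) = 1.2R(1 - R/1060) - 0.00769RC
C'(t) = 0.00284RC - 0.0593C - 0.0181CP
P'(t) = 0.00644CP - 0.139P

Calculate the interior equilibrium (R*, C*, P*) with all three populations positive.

From dP/dt = 0: 0.00644C* = 0.139, so C* = 21.6.
From dR/dt = 0: 1.2(1 - R*/1060) = 0.00769·21.6, giving R* = 1060·(1 - 0.138) = 913.
From dC/dt = 0: 0.00284·913 - 0.0593 = 0.0181P*, so P* = 2.53/0.0181 = 140.

R* ≈ 913, C* ≈ 21.6, P* ≈ 140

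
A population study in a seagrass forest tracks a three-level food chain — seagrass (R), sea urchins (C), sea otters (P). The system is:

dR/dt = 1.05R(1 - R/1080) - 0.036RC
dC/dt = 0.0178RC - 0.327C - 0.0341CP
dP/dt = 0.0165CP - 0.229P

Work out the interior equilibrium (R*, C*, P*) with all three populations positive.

R* ≈ 566, C* ≈ 13.9, P* ≈ 286

From dP/dt = 0: 0.0165C* = 0.229, so C* = 13.9.
From dR/dt = 0: 1.05(1 - R*/1080) = 0.036·13.9, giving R* = 1080·(1 - 0.476) = 566.
From dC/dt = 0: 0.0178·566 - 0.327 = 0.0341P*, so P* = 9.75/0.0341 = 286.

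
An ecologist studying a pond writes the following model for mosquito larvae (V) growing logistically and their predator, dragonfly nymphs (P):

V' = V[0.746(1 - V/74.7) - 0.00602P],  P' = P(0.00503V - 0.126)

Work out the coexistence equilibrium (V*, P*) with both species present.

From dP/dt = 0 with P > 0: 0.00503V* = 0.126, so V* = 25.
Substitute into dV/dt = 0: 0.746(1 - 25/74.7) = 0.00602P*.
The bracket is 0.665, giving P* = 0.496/0.00602 = 82.4.

V* ≈ 25, P* ≈ 82.4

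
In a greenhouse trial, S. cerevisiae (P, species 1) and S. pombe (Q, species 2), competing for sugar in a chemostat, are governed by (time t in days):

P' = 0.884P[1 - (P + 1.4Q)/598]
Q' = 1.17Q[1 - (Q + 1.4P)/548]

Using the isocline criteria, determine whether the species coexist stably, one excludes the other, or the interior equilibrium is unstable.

unstable coexistence (outcome depends on initial conditions)

Compare the nullcline intercepts: K1/α12 = 598/1.4 = 427 < K2 = 548; K2/α21 = 548/1.4 = 391 < K1 = 598.
Since both are reversed, neither can invade when rare; the interior point is a saddle.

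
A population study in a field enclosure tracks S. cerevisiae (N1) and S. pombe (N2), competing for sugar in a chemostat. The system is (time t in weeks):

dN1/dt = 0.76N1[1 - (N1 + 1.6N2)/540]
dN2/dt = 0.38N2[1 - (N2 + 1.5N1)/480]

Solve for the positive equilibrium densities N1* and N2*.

N1* ≈ 163, N2* ≈ 236

Setting both brackets to zero gives the nullclines N1 + 1.6N2 = 540 and 1.5N1 + N2 = 480.
Substituting N2 = 480 - 1.5N1 into the first: N1(1 - 1.6·1.5) = 540 - 1.6·480.
So N1* = -228/-1.4 = 163, and then N2* = 480 - 1.5·163 = 236.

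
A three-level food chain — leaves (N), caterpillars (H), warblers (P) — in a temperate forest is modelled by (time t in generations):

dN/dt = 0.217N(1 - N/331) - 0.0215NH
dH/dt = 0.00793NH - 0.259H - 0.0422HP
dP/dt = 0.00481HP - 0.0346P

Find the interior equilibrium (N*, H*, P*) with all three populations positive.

From dP/dt = 0: 0.00481H* = 0.0346, so H* = 7.19.
From dN/dt = 0: 0.217(1 - N*/331) = 0.0215·7.19, giving N* = 331·(1 - 0.713) = 95.1.
From dH/dt = 0: 0.00793·95.1 - 0.259 = 0.0422P*, so P* = 0.495/0.0422 = 11.7.

N* ≈ 95.1, H* ≈ 7.19, P* ≈ 11.7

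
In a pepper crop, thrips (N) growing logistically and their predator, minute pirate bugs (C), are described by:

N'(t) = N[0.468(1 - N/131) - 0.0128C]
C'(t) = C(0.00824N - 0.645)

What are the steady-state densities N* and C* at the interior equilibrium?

N* ≈ 78.3, C* ≈ 14.7

From dC/dt = 0 with C > 0: 0.00824N* = 0.645, so N* = 78.3.
Substitute into dN/dt = 0: 0.468(1 - 78.3/131) = 0.0128C*.
The bracket is 0.402, giving C* = 0.188/0.0128 = 14.7.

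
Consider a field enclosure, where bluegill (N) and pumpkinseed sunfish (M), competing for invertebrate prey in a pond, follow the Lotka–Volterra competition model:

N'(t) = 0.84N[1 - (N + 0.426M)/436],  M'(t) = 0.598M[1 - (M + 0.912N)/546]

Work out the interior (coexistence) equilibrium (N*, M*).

N* ≈ 333, M* ≈ 243

Setting both brackets to zero gives the nullclines N + 0.426M = 436 and 0.912N + M = 546.
Substituting M = 546 - 0.912N into the first: N(1 - 0.426·0.912) = 436 - 0.426·546.
So N* = 203/0.611 = 333, and then M* = 546 - 0.912·333 = 243.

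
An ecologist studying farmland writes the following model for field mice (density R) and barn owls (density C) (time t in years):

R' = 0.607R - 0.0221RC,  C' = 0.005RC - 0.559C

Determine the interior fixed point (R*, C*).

Set dC/dt = 0 with C > 0: 0.005R - 0.559 = 0, so R* = 0.559/0.005 = 112.
Set dR/dt = 0 with R > 0: 0.607 - 0.0221C = 0, so C* = 0.607/0.0221 = 27.5.

R* ≈ 112, C* ≈ 27.5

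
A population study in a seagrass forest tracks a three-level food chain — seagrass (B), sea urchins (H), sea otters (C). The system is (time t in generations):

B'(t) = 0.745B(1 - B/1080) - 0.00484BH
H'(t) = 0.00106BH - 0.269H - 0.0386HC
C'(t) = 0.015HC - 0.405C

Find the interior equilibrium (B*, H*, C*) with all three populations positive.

From dC/dt = 0: 0.015H* = 0.405, so H* = 27.
From dB/dt = 0: 0.745(1 - B*/1080) = 0.00484·27, giving B* = 1080·(1 - 0.175) = 891.
From dH/dt = 0: 0.00106·891 - 0.269 = 0.0386C*, so C* = 0.675/0.0386 = 17.5.

B* ≈ 891, H* ≈ 27, C* ≈ 17.5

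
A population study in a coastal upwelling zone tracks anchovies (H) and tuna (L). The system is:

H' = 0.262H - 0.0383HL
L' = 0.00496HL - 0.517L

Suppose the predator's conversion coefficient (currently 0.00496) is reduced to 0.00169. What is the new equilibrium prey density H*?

H* ≈ 306

At the interior fixed point, setting dL/dt = 0 with L > 0 fixes H* = (predator death rate)/(HL coefficient) — independent of the other coefficients.
With the change, H* = 0.517/0.00169 = 306; it rises from 104.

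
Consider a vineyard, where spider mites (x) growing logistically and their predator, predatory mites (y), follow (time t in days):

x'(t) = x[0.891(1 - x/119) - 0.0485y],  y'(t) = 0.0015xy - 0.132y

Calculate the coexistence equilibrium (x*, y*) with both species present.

x* ≈ 88, y* ≈ 4.79

From dy/dt = 0 with y > 0: 0.0015x* = 0.132, so x* = 88.
Substitute into dx/dt = 0: 0.891(1 - 88/119) = 0.0485y*.
The bracket is 0.261, giving y* = 0.232/0.0485 = 4.79.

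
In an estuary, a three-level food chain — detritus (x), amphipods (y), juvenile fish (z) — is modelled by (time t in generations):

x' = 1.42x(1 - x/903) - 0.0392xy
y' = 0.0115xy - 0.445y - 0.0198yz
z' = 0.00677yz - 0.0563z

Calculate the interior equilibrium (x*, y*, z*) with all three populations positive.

From dz/dt = 0: 0.00677y* = 0.0563, so y* = 8.32.
From dx/dt = 0: 1.42(1 - x*/903) = 0.0392·8.32, giving x* = 903·(1 - 0.23) = 696.
From dy/dt = 0: 0.0115·696 - 0.445 = 0.0198z*, so z* = 7.56/0.0198 = 382.

x* ≈ 696, y* ≈ 8.32, z* ≈ 382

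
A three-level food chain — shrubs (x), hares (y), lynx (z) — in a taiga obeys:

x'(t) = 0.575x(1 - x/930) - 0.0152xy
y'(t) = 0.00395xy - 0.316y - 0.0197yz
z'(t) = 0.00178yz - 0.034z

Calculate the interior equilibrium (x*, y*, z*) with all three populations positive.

x* ≈ 460, y* ≈ 19.1, z* ≈ 76.3

From dz/dt = 0: 0.00178y* = 0.034, so y* = 19.1.
From dx/dt = 0: 0.575(1 - x*/930) = 0.0152·19.1, giving x* = 930·(1 - 0.505) = 460.
From dy/dt = 0: 0.00395·460 - 0.316 = 0.0197z*, so z* = 1.5/0.0197 = 76.3.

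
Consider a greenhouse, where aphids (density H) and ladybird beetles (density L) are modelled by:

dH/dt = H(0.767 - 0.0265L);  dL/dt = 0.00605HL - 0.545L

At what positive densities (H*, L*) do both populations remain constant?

H* ≈ 90.1, L* ≈ 28.9

Set dL/dt = 0 with L > 0: 0.00605H - 0.545 = 0, so H* = 0.545/0.00605 = 90.1.
Set dH/dt = 0 with H > 0: 0.767 - 0.0265L = 0, so L* = 0.767/0.0265 = 28.9.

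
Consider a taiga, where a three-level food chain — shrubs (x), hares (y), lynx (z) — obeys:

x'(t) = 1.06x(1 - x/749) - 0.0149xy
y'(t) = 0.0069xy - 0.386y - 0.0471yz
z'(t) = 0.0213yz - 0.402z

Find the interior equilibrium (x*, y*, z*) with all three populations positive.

x* ≈ 550, y* ≈ 18.9, z* ≈ 72.4

From dz/dt = 0: 0.0213y* = 0.402, so y* = 18.9.
From dx/dt = 0: 1.06(1 - x*/749) = 0.0149·18.9, giving x* = 749·(1 - 0.265) = 550.
From dy/dt = 0: 0.0069·550 - 0.386 = 0.0471z*, so z* = 3.41/0.0471 = 72.4.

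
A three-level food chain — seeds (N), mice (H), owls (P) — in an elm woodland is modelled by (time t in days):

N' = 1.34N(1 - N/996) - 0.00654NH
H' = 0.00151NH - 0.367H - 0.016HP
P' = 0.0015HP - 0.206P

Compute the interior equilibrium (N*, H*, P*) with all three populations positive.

From dP/dt = 0: 0.0015H* = 0.206, so H* = 137.
From dN/dt = 0: 1.34(1 - N*/996) = 0.00654·137, giving N* = 996·(1 - 0.67) = 328.
From dH/dt = 0: 0.00151·328 - 0.367 = 0.016P*, so P* = 0.129/0.016 = 8.06.

N* ≈ 328, H* ≈ 137, P* ≈ 8.06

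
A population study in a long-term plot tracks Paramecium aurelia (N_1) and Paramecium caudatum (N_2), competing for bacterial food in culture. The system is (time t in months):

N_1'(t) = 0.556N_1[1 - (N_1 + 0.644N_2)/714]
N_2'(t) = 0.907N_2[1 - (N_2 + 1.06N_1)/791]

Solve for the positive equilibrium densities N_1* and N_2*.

N_1* ≈ 645, N_2* ≈ 108

Setting both brackets to zero gives the nullclines N_1 + 0.644N_2 = 714 and 1.06N_1 + N_2 = 791.
Substituting N_2 = 791 - 1.06N_1 into the first: N_1(1 - 0.644·1.06) = 714 - 0.644·791.
So N_1* = 205/0.317 = 645, and then N_2* = 791 - 1.06·645 = 108.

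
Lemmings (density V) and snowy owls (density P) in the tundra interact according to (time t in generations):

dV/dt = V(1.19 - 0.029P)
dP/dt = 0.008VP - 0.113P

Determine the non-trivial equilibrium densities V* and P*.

Set dP/dt = 0 with P > 0: 0.008V - 0.113 = 0, so V* = 0.113/0.008 = 14.1.
Set dV/dt = 0 with V > 0: 1.19 - 0.029P = 0, so P* = 1.19/0.029 = 41.

V* ≈ 14.1, P* ≈ 41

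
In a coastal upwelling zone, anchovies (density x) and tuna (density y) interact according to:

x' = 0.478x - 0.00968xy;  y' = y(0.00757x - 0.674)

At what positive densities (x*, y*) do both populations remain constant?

Set dy/dt = 0 with y > 0: 0.00757x - 0.674 = 0, so x* = 0.674/0.00757 = 89.
Set dx/dt = 0 with x > 0: 0.478 - 0.00968y = 0, so y* = 0.478/0.00968 = 49.4.

x* ≈ 89, y* ≈ 49.4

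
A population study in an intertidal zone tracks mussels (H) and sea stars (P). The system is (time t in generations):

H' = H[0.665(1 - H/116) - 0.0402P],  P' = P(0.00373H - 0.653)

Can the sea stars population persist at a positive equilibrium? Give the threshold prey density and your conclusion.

Threshold H = 175; K < 175, so no, the predator goes extinct.

The predator equation gives dP/dt > 0 only when H > 0.653/0.00373 = 175.
Without the predator, H → K = 116. Since 116 < 175, the predator cannot invade.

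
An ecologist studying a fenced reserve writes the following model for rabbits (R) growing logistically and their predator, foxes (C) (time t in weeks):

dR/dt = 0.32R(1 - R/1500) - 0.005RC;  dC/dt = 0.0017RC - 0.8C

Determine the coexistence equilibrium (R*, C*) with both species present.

R* ≈ 471, C* ≈ 43.9

From dC/dt = 0 with C > 0: 0.0017R* = 0.8, so R* = 471.
Substitute into dR/dt = 0: 0.32(1 - 471/1500) = 0.005C*.
The bracket is 0.686, giving C* = 0.22/0.005 = 43.9.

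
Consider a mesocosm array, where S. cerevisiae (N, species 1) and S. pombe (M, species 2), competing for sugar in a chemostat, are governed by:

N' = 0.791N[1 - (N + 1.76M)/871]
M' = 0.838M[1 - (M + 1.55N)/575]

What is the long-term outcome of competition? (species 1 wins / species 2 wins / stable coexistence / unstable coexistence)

Compare the nullcline intercepts: K1/α12 = 871/1.76 = 495 < K2 = 575; K2/α21 = 575/1.55 = 371 < K1 = 871.
Since both are reversed, neither can invade when rare; the interior point is a saddle.

unstable coexistence (outcome depends on initial conditions)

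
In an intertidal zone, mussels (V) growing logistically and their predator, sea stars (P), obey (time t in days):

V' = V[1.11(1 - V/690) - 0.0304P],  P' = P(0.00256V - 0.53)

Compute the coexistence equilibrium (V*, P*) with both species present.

From dP/dt = 0 with P > 0: 0.00256V* = 0.53, so V* = 207.
Substitute into dV/dt = 0: 1.11(1 - 207/690) = 0.0304P*.
The bracket is 0.7, giving P* = 0.777/0.0304 = 25.6.

V* ≈ 207, P* ≈ 25.6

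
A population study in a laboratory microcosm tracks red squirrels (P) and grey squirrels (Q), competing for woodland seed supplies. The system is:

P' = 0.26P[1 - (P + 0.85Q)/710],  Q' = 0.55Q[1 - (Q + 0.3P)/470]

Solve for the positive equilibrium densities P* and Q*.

P* ≈ 417, Q* ≈ 345

Setting both brackets to zero gives the nullclines P + 0.85Q = 710 and 0.3P + Q = 470.
Substituting Q = 470 - 0.3P into the first: P(1 - 0.85·0.3) = 710 - 0.85·470.
So P* = 310/0.745 = 417, and then Q* = 470 - 0.3·417 = 345.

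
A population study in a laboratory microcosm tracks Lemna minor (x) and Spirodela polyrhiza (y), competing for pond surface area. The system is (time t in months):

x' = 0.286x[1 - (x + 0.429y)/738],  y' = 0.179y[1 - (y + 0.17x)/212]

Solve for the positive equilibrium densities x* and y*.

Setting both brackets to zero gives the nullclines x + 0.429y = 738 and 0.17x + y = 212.
Substituting y = 212 - 0.17x into the first: x(1 - 0.429·0.17) = 738 - 0.429·212.
So x* = 647/0.927 = 698, and then y* = 212 - 0.17·698 = 93.3.

x* ≈ 698, y* ≈ 93.3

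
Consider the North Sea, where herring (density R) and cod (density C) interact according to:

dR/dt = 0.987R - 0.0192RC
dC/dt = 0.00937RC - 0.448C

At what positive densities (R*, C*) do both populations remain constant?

R* ≈ 47.8, C* ≈ 51.4

Set dC/dt = 0 with C > 0: 0.00937R - 0.448 = 0, so R* = 0.448/0.00937 = 47.8.
Set dR/dt = 0 with R > 0: 0.987 - 0.0192C = 0, so C* = 0.987/0.0192 = 51.4.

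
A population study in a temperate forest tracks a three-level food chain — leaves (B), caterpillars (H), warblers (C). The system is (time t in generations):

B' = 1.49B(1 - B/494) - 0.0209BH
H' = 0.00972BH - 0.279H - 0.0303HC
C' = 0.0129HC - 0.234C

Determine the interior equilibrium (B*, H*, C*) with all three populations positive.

From dC/dt = 0: 0.0129H* = 0.234, so H* = 18.1.
From dB/dt = 0: 1.49(1 - B*/494) = 0.0209·18.1, giving B* = 494·(1 - 0.254) = 368.
From dH/dt = 0: 0.00972·368 - 0.279 = 0.0303C*, so C* = 3.3/0.0303 = 109.

B* ≈ 368, H* ≈ 18.1, C* ≈ 109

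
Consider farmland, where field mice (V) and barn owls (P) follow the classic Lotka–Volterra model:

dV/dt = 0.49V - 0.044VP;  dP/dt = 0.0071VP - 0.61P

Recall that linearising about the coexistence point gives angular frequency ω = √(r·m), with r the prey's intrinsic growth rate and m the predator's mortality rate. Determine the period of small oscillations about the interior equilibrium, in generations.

Here r = 0.49 and m = 0.61, so r·m = 0.299.
ω = √0.299 = 0.547 per generation, hence T = 2π/ω ≈ 11.5 generations.

T ≈ 11.5 generations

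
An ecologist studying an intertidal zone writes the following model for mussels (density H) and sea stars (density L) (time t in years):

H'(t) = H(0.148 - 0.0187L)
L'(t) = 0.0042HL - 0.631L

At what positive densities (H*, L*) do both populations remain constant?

Set dL/dt = 0 with L > 0: 0.0042H - 0.631 = 0, so H* = 0.631/0.0042 = 150.
Set dH/dt = 0 with H > 0: 0.148 - 0.0187L = 0, so L* = 0.148/0.0187 = 7.91.

H* ≈ 150, L* ≈ 7.91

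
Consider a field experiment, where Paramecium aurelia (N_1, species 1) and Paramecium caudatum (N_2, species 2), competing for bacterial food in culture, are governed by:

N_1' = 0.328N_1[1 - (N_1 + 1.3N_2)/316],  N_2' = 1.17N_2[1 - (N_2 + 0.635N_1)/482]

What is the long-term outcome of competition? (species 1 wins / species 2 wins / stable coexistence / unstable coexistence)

species 2 excludes species 1

Compare the nullcline intercepts: K1/α12 = 316/1.3 = 243 < K2 = 482; K2/α21 = 482/0.635 = 759 > K1 = 316.
Since the inequalities point opposite ways, species 2 can invade but species 1 cannot.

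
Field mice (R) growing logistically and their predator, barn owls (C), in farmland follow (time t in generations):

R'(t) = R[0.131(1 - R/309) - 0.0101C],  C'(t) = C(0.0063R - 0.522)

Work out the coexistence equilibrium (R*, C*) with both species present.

R* ≈ 82.9, C* ≈ 9.49

From dC/dt = 0 with C > 0: 0.0063R* = 0.522, so R* = 82.9.
Substitute into dR/dt = 0: 0.131(1 - 82.9/309) = 0.0101C*.
The bracket is 0.732, giving C* = 0.0959/0.0101 = 9.49.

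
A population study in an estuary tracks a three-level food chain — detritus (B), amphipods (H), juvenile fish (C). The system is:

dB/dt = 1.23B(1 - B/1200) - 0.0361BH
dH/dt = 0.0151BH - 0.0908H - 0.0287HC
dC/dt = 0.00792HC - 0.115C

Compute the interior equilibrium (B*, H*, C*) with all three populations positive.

From dC/dt = 0: 0.00792H* = 0.115, so H* = 14.5.
From dB/dt = 0: 1.23(1 - B*/1200) = 0.0361·14.5, giving B* = 1200·(1 - 0.426) = 689.
From dH/dt = 0: 0.0151·689 - 0.0908 = 0.0287C*, so C* = 10.3/0.0287 = 359.

B* ≈ 689, H* ≈ 14.5, C* ≈ 359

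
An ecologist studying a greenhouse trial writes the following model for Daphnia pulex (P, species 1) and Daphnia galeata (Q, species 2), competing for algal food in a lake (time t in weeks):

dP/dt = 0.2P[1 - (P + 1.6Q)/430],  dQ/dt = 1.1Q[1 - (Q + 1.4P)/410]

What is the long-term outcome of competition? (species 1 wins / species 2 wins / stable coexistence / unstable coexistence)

unstable coexistence (outcome depends on initial conditions)

Compare the nullcline intercepts: K1/α12 = 430/1.6 = 269 < K2 = 410; K2/α21 = 410/1.4 = 293 < K1 = 430.
Since both are reversed, neither can invade when rare; the interior point is a saddle.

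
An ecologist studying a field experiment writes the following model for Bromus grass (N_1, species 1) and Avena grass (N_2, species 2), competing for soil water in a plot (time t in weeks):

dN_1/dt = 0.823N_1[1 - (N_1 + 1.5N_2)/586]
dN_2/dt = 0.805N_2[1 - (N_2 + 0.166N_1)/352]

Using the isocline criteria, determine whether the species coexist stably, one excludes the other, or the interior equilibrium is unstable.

Compare the nullcline intercepts: K1/α12 = 586/1.5 = 391 > K2 = 352; K2/α21 = 352/0.166 = 2120 > K1 = 586.
Since both inequalities hold, each species can invade when rare, so the interior equilibrium is stable.

stable coexistence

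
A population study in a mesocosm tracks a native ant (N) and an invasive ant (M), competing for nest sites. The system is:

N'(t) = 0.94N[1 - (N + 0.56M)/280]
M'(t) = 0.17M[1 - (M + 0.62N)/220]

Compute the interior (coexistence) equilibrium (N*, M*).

Setting both brackets to zero gives the nullclines N + 0.56M = 280 and 0.62N + M = 220.
Substituting M = 220 - 0.62N into the first: N(1 - 0.56·0.62) = 280 - 0.56·220.
So N* = 157/0.653 = 240, and then M* = 220 - 0.62·240 = 71.1.

N* ≈ 240, M* ≈ 71.1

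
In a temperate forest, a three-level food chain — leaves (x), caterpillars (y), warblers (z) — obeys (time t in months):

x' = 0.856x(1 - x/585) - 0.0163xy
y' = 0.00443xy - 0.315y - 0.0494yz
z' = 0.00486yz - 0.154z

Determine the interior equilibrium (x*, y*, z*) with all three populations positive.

From dz/dt = 0: 0.00486y* = 0.154, so y* = 31.7.
From dx/dt = 0: 0.856(1 - x*/585) = 0.0163·31.7, giving x* = 585·(1 - 0.603) = 232.
From dy/dt = 0: 0.00443·232 - 0.315 = 0.0494z*, so z* = 0.713/0.0494 = 14.4.

x* ≈ 232, y* ≈ 31.7, z* ≈ 14.4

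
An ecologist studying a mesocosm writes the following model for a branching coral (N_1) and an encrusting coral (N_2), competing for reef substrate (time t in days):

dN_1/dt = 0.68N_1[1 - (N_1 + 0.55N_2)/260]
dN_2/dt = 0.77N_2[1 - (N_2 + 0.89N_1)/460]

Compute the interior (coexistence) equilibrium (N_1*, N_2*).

N_1* ≈ 13.7, N_2* ≈ 448

Setting both brackets to zero gives the nullclines N_1 + 0.55N_2 = 260 and 0.89N_1 + N_2 = 460.
Substituting N_2 = 460 - 0.89N_1 into the first: N_1(1 - 0.55·0.89) = 260 - 0.55·460.
So N_1* = 7/0.51 = 13.7, and then N_2* = 460 - 0.89·13.7 = 448.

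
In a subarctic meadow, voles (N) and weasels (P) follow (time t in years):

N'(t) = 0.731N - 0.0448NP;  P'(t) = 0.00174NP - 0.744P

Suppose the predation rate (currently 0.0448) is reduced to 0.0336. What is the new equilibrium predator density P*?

P* ≈ 21.8

At the interior fixed point, setting dN/dt = 0 with N > 0 fixes P* = (prey growth rate)/(NP coefficient) — independent of the other coefficients.
With the change, P* = 0.731/0.0336 = 21.8; it rises from 16.3.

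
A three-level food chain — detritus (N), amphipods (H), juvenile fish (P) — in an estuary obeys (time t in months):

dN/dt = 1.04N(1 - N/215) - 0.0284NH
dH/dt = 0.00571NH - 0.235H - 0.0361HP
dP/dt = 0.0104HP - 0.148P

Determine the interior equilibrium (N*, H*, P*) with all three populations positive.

From dP/dt = 0: 0.0104H* = 0.148, so H* = 14.2.
From dN/dt = 0: 1.04(1 - N*/215) = 0.0284·14.2, giving N* = 215·(1 - 0.389) = 131.
From dH/dt = 0: 0.00571·131 - 0.235 = 0.0361P*, so P* = 0.516/0.0361 = 14.3.

N* ≈ 131, H* ≈ 14.2, P* ≈ 14.3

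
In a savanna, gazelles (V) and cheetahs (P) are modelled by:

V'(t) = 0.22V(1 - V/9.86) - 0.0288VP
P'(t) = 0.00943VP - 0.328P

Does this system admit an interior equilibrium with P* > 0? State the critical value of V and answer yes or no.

The predator equation gives dP/dt > 0 only when V > 0.328/0.00943 = 34.8.
Without the predator, V → K = 9.86. Since 9.86 < 34.8, the predator cannot invade.

Threshold V = 34.8; K < 34.8, so no, the predator goes extinct.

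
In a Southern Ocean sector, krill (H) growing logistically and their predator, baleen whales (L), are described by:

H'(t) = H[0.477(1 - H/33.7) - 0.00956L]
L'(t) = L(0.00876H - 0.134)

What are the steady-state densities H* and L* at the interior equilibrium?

H* ≈ 15.3, L* ≈ 27.2

From dL/dt = 0 with L > 0: 0.00876H* = 0.134, so H* = 15.3.
Substitute into dH/dt = 0: 0.477(1 - 15.3/33.7) = 0.00956L*.
The bracket is 0.546, giving L* = 0.26/0.00956 = 27.2.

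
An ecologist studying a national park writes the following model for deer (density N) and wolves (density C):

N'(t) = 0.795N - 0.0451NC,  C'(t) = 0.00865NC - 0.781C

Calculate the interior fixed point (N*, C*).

Set dC/dt = 0 with C > 0: 0.00865N - 0.781 = 0, so N* = 0.781/0.00865 = 90.3.
Set dN/dt = 0 with N > 0: 0.795 - 0.0451C = 0, so C* = 0.795/0.0451 = 17.6.

N* ≈ 90.3, C* ≈ 17.6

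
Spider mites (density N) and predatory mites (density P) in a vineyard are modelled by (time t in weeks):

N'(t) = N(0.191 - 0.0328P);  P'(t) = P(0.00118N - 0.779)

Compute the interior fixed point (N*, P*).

Set dP/dt = 0 with P > 0: 0.00118N - 0.779 = 0, so N* = 0.779/0.00118 = 660.
Set dN/dt = 0 with N > 0: 0.191 - 0.0328P = 0, so P* = 0.191/0.0328 = 5.82.

N* ≈ 660, P* ≈ 5.82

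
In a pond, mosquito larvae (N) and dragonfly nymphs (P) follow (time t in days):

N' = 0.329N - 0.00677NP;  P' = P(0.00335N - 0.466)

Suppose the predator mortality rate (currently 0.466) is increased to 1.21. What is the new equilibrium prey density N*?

At the interior fixed point, setting dP/dt = 0 with P > 0 fixes N* = (predator death rate)/(NP coefficient) — independent of the other coefficients.
With the change, N* = 1.21/0.00335 = 361; it rises from 139.

N* ≈ 361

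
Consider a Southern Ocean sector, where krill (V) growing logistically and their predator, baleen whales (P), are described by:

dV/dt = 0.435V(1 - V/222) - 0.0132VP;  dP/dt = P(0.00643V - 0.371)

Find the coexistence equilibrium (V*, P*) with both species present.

V* ≈ 57.7, P* ≈ 24.4

From dP/dt = 0 with P > 0: 0.00643V* = 0.371, so V* = 57.7.
Substitute into dV/dt = 0: 0.435(1 - 57.7/222) = 0.0132P*.
The bracket is 0.74, giving P* = 0.322/0.0132 = 24.4.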